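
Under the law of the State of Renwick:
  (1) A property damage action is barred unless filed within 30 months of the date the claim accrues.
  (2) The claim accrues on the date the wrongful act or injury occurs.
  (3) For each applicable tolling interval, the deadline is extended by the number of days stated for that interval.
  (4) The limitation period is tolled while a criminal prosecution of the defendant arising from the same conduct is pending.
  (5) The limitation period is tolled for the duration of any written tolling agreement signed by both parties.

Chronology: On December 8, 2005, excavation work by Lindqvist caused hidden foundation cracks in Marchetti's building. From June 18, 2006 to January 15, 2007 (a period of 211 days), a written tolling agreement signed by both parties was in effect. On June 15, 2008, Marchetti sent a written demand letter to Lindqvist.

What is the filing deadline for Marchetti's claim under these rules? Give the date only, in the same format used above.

The limitation period began to run on December 8, 2005.
Adding the 30 months base period to December 8, 2005 gives a deadline of June 8, 2008, before any tolling.
The period was tolled for 211 days by the written tolling agreement (June 18, 2006 to January 15, 2007), pushing the deadline to January 5, 2009.
None of the other events listed affects the running of the period under the stated rules.

January 5, 2009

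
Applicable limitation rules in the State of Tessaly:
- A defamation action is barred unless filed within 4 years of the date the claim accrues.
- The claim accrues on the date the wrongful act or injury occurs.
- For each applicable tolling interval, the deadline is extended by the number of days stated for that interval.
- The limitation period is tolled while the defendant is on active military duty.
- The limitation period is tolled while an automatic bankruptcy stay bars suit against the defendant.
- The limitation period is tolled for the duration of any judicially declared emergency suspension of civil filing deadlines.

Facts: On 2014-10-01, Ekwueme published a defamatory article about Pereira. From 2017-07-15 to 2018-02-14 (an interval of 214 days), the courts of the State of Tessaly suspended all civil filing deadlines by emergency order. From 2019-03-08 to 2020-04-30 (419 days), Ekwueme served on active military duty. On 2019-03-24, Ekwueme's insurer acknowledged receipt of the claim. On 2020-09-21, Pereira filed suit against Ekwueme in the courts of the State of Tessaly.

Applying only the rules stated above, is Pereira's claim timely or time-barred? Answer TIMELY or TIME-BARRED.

The claim accrued on 2014-10-01, when the wrongful act occurred.
The untolled deadline — 4 years after 2014-10-01 — is 2018-10-01.
The emergency suspension of filing deadlines from 2017-07-15 to 2018-02-14 tolled the period for 214 days, extending the deadline to 2019-05-03.
The period was tolled for 419 days by the defendant's active military service (2019-03-08 to 2020-04-30), pushing the deadline to 2020-06-25.
The other events in the timeline have no effect on the limitation period under the stated rules.
Filing on 2020-09-21 missed the 2020-06-25 deadline — the action is time-barred.

TIME-BARRED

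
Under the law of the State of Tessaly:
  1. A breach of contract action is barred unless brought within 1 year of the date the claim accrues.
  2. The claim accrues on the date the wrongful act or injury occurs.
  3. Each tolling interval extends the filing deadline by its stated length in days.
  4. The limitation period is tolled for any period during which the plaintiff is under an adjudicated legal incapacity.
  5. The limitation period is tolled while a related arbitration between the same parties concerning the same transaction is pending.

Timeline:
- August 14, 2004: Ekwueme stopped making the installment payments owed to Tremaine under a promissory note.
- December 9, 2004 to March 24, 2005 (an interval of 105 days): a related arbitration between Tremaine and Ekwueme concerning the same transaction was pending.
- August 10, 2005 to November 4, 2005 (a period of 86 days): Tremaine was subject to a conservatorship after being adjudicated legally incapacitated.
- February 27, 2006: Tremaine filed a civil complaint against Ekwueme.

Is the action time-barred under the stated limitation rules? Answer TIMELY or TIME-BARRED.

TIME-BARRED

The claim accrued on August 14, 2004, when the wrongful act occurred.
Adding the 1 year base period to August 14, 2004 gives a deadline of August 14, 2005, before any tolling.
Because the pending related arbitration ran from December 9, 2004 to March 24, 2005, the deadline is extended by 105 days to November 27, 2005.
The plaintiff's legal incapacity from August 10, 2005 to November 4, 2005 tolled the period for 86 days, extending the deadline to February 21, 2006.
The February 27, 2006 filing falls after the February 21, 2006 deadline; the claim is time-barred.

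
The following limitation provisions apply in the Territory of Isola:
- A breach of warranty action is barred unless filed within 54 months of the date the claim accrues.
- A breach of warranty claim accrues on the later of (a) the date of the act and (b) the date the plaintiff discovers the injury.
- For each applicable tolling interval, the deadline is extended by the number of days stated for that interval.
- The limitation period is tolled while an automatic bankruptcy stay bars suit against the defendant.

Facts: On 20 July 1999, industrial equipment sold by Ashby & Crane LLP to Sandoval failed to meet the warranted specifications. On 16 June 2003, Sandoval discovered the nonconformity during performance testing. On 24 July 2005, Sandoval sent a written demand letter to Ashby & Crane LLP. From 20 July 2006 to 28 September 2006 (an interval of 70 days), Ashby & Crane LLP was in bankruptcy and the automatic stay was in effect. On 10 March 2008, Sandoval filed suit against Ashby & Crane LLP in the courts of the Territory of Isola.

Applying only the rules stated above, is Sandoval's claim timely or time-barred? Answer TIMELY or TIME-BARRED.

Taking the later of the act (20 July 1999) and discovery (16 June 2003), the claim accrued on 16 June 2003.
54 months from 16 June 2003 is 16 December 2007.
The automatic bankruptcy stay from 20 July 2006 to 28 September 2006 tolled the period for 70 days, extending the deadline to 24 February 2008.
The other events in the timeline have no effect on the limitation period under the stated rules.
Sandoval filed on 10 March 2008, after the 24 February 2008 deadline, so the action is time-barred.

TIME-BARRED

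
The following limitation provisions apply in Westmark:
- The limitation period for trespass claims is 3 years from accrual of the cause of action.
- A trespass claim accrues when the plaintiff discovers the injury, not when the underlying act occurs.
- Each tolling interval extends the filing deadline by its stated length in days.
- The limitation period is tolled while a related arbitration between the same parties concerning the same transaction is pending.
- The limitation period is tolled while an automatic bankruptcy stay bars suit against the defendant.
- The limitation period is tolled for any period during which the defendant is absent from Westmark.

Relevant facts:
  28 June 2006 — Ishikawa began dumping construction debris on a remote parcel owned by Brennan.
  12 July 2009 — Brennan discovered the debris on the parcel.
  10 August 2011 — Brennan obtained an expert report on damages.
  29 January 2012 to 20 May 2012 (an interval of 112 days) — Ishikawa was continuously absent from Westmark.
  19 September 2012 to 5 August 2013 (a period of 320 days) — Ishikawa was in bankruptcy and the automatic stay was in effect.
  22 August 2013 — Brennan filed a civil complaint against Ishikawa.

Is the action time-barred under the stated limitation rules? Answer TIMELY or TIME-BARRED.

TIMELY

Accrual is tied to discovery, so the period began on 12 July 2009 rather than on 28 June 2006 when the act occurred.
The untolled deadline — 3 years after 12 July 2009 — is 12 July 2012.
Because the defendant's absence from the jurisdiction ran from 29 January 2012 to 20 May 2012, the deadline is extended by 112 days to 1 November 2012.
The period was tolled for 320 days by the automatic bankruptcy stay (19 September 2012 to 5 August 2013), pushing the deadline to 17 September 2013.
Nothing else in the chronology tolls or restarts the period.
Brennan filed on 22 August 2013, before the 17 September 2013 deadline, so the action is timely.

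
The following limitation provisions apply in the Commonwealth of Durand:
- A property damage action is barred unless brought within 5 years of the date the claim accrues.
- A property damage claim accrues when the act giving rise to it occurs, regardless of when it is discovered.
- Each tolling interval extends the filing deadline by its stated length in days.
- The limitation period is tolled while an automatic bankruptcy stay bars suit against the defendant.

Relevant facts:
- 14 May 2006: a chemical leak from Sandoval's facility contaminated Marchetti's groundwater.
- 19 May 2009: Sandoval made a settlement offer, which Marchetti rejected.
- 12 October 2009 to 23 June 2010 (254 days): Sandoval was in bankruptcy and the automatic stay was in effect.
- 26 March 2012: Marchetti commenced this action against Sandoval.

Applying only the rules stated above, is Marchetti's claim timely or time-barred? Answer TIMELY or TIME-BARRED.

TIME-BARRED

The claim accrued on 14 May 2006, the date of the act.
Adding the 5 years base period to 14 May 2006 gives a deadline of 14 May 2011, before any tolling.
The automatic bankruptcy stay from 12 October 2009 to 23 June 2010 tolled the period for 254 days, extending the deadline to 23 January 2012.
None of the other events listed affects the running of the period under the stated rules.
The 26 March 2012 filing falls after the 23 January 2012 deadline; the claim is time-barred.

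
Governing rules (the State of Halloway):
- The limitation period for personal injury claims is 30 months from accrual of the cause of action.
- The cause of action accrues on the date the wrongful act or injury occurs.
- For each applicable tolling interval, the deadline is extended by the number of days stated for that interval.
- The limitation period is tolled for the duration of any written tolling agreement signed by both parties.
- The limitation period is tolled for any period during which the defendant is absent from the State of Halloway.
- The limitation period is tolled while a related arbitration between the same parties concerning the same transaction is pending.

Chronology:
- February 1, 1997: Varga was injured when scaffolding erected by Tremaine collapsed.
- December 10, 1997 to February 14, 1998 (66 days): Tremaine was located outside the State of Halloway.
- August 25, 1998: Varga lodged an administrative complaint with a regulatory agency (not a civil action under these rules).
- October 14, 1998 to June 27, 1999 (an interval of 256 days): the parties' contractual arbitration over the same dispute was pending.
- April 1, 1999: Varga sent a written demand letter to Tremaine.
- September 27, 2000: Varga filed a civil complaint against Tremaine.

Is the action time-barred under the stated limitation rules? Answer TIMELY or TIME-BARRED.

TIME-BARRED

The cause of action accrued on February 1, 1997, the date of the act.
30 months from February 1, 1997 is August 1, 1999.
The defendant's absence from the jurisdiction from December 10, 1997 to February 14, 1998 tolled the period for 66 days, extending the deadline to October 6, 1999.
The period was tolled for 256 days by the pending related arbitration (October 14, 1998 to June 27, 1999), pushing the deadline to June 18, 2000.
Nothing else in the chronology tolls or restarts the period.
The September 27, 2000 filing falls after the June 18, 2000 deadline; the claim is time-barred.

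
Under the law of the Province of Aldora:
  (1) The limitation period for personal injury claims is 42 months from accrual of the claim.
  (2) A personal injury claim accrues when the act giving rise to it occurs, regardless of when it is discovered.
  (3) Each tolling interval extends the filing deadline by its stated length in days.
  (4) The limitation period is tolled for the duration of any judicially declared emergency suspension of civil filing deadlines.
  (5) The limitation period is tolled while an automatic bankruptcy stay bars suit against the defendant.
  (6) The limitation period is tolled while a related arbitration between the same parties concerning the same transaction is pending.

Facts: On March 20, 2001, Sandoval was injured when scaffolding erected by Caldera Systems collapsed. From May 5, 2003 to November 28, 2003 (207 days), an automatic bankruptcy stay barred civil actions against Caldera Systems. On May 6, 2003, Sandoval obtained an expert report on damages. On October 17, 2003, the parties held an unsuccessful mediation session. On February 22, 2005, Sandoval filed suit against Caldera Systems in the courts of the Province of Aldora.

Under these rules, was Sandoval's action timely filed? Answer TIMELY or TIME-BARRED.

The claim accrued on March 20, 2001, the date of the act.
Adding the 42 months base period to March 20, 2001 gives a deadline of September 20, 2004, before any tolling.
Because the automatic bankruptcy stay ran from May 5, 2003 to November 28, 2003, the deadline is extended by 207 days to April 15, 2005.
Nothing else in the chronology tolls or restarts the period.
Sandoval filed on February 22, 2005, before the April 15, 2005 deadline, so the action is timely.

TIMELY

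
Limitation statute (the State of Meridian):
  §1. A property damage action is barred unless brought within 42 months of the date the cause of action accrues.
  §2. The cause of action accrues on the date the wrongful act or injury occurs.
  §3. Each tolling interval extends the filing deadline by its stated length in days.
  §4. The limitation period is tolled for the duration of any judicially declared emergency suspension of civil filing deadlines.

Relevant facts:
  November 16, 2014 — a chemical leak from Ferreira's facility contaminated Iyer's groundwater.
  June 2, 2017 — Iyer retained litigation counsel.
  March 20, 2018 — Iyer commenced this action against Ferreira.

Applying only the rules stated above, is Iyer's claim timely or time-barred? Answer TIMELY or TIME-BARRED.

TIMELY

The cause of action accrued on November 16, 2014, the date of the act.
Adding the 42 months base period to November 16, 2014 gives a deadline of May 16, 2018, before any tolling.
Nothing else in the chronology tolls or restarts the period.
Iyer filed on March 20, 2018, before the May 16, 2018 deadline, so the action is timely.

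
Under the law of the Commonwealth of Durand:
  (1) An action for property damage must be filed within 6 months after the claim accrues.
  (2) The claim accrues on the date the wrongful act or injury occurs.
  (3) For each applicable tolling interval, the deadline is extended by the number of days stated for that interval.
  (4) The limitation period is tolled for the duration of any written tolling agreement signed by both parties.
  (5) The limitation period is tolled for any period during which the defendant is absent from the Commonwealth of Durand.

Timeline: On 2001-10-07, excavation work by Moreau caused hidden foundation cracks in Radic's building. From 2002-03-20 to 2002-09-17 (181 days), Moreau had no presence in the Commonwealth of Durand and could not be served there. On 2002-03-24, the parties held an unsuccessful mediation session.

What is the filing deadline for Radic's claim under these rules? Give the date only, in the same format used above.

2002-10-05

The claim accrued on 2001-10-07, the date of the act.
6 months from 2001-10-07 is 2002-04-07.
The defendant's absence from the jurisdiction from 2002-03-20 to 2002-09-17 tolled the period for 181 days, extending the deadline to 2002-10-05.
Nothing else in the chronology tolls or restarts the period.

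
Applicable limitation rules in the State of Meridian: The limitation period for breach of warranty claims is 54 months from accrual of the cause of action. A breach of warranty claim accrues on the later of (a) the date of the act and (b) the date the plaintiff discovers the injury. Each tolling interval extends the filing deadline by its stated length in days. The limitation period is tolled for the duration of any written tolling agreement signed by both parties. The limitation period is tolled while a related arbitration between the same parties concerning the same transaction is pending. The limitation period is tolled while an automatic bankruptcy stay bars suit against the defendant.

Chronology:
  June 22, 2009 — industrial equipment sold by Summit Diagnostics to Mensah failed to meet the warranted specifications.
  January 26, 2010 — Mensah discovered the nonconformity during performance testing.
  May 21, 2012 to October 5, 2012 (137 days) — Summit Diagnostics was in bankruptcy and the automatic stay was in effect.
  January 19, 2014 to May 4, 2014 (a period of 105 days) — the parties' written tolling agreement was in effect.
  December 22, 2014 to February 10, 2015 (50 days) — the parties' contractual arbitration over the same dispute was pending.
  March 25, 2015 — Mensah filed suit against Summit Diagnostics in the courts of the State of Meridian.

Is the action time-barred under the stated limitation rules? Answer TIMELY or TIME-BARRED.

TIMELY

Because discovery on January 26, 2010 post-dates the June 22, 2009 act, accrual under the later-of rule falls on January 26, 2010.
Adding the 54 months base period to January 26, 2010 gives a deadline of July 26, 2014, before any tolling.
The period was tolled for 137 days by the automatic bankruptcy stay (May 21, 2012 to October 5, 2012), pushing the deadline to December 10, 2014.
The period was tolled for 105 days by the written tolling agreement (January 19, 2014 to May 4, 2014), pushing the deadline to March 25, 2015.
Because the pending related arbitration ran from December 22, 2014 to February 10, 2015, the deadline is extended by 50 days to May 14, 2015.
Mensah filed on March 25, 2015, before the May 14, 2015 deadline, so the action is timely.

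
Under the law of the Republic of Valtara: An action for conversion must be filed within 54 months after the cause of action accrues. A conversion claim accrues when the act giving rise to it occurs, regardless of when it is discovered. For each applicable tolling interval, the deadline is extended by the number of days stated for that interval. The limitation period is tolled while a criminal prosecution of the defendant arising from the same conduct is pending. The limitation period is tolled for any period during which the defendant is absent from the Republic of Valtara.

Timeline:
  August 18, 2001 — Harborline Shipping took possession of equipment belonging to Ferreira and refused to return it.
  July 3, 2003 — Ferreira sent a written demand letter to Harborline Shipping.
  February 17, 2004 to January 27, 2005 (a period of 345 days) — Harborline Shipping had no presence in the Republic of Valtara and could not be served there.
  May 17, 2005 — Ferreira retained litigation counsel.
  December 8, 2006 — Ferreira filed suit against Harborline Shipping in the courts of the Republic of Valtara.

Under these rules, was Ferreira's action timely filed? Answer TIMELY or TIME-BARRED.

TIMELY

The cause of action accrued on August 18, 2001, the date of the act.
54 months from August 18, 2001 is February 18, 2006.
The defendant's absence from the jurisdiction from February 17, 2004 to January 27, 2005 tolled the period for 345 days, extending the deadline to January 29, 2007.
Nothing else in the chronology tolls or restarts the period.
Filing on December 8, 2006 beat the January 29, 2007 deadline — the action is timely.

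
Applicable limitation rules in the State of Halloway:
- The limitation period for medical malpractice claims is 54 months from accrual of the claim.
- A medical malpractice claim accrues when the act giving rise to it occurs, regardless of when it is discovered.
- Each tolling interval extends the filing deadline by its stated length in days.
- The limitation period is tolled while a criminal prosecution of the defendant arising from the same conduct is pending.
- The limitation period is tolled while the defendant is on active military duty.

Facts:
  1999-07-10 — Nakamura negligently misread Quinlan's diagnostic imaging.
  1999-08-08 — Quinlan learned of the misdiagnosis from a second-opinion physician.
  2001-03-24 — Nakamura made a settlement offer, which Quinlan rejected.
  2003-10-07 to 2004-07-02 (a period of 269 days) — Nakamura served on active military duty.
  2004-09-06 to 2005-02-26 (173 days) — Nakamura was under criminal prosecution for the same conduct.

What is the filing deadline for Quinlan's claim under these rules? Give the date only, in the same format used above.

2005-03-27

Accrual is governed by the date of the act, so the period began to run on 1999-07-10; the later discovery on 1999-08-08 is irrelevant under the stated rule.
The untolled deadline — 54 months after 1999-07-10 — is 2004-01-10.
The period was tolled for 269 days by the defendant's active military service (2003-10-07 to 2004-07-02), pushing the deadline to 2004-10-05.
The pending criminal prosecution from 2004-09-06 to 2005-02-26 tolled the period for 173 days, extending the deadline to 2005-03-27.
Nothing else in the chronology tolls or restarts the period.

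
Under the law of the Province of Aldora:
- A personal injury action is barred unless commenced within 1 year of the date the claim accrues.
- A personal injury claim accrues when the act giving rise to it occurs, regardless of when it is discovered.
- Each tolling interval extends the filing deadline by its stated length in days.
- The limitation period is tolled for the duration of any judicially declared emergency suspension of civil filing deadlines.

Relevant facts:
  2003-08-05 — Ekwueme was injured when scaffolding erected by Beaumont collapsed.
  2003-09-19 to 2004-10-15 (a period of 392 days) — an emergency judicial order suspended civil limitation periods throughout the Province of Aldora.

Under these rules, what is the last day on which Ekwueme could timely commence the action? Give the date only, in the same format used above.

The claim accrued on 2003-08-05, the date of the act.
1 year from 2003-08-05 is 2004-08-05.
Because the emergency suspension of filing deadlines ran from 2003-09-19 to 2004-10-15, the deadline is extended by 392 days to 2005-09-01.

2005-09-01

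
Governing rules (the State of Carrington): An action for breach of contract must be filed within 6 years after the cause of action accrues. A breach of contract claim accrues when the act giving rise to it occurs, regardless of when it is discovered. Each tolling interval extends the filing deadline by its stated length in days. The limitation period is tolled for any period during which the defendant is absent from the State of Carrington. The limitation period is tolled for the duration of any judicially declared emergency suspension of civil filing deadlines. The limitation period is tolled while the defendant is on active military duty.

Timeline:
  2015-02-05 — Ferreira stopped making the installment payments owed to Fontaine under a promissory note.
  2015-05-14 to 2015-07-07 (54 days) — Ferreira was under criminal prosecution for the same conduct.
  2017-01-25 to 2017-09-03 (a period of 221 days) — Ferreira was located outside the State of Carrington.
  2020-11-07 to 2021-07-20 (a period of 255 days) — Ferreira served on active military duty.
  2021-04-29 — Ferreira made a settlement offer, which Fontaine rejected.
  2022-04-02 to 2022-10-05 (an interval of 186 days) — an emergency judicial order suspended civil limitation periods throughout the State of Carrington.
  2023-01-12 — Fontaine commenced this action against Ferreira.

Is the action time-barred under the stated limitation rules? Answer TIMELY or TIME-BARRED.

The cause of action accrued on 2015-02-05, the date of the act.
Adding the 6 years base period to 2015-02-05 gives a deadline of 2021-02-05, before any tolling.
The period was tolled for 221 days by the defendant's absence from the jurisdiction (2017-01-25 to 2017-09-03), pushing the deadline to 2021-09-14.
Because the defendant's active military service ran from 2020-11-07 to 2021-07-20, the deadline is extended by 255 days to 2022-05-27.
The emergency suspension of filing deadlines from 2022-04-02 to 2022-10-05 tolled the period for 186 days, extending the deadline to 2022-11-29.
No stated provision tolls the period for a criminal prosecution, so the interval from 2015-05-14 to 2015-07-07 has no effect on the deadline.
The other events in the timeline have no effect on the limitation period under the stated rules.
Fontaine filed on 2023-01-12, after the 2022-11-29 deadline, so the action is time-barred.

TIME-BARRED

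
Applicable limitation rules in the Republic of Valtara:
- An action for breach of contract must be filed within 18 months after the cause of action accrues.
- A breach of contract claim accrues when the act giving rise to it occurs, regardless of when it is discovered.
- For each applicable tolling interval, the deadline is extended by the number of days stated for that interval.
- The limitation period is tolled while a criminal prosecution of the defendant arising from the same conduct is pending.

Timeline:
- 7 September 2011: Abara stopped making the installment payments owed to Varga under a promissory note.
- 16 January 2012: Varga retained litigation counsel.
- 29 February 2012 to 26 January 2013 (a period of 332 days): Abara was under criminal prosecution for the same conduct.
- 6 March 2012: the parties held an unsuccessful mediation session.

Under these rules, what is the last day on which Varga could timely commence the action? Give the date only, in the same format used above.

2 February 2014

The cause of action accrued on 7 September 2011, the date of the act.
18 months from 7 September 2011 is 7 March 2013.
Because the pending criminal prosecution ran from 29 February 2012 to 26 January 2013, the deadline is extended by 332 days to 2 February 2014.
None of the other events listed affects the running of the period under the stated rules.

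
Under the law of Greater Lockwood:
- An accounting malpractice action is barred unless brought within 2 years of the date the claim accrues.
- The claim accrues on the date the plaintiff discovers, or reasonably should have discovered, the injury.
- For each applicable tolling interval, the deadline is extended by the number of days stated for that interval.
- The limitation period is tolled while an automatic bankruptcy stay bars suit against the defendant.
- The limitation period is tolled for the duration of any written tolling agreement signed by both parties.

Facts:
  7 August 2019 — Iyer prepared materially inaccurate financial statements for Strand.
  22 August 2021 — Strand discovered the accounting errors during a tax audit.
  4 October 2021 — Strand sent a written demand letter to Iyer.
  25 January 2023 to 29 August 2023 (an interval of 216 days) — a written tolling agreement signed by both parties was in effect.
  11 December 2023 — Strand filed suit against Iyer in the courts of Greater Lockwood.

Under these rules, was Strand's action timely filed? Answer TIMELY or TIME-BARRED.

TIMELY

Accrual is tied to discovery, so the period began on 22 August 2021 rather than on 7 August 2019 when the act occurred.
2 years from 22 August 2021 is 22 August 2023.
The written tolling agreement from 25 January 2023 to 29 August 2023 tolled the period for 216 days, extending the deadline to 25 March 2024.
The other events in the timeline have no effect on the limitation period under the stated rules.
Filing on 11 December 2023 beat the 25 March 2024 deadline — the action is timely.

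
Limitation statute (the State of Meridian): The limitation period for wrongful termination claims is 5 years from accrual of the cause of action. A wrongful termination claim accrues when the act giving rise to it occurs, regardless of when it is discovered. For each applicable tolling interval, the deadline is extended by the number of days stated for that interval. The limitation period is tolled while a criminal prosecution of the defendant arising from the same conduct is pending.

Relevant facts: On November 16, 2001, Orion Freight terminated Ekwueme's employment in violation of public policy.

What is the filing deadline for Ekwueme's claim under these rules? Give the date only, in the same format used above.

November 16, 2006

The cause of action accrued on November 16, 2001, the date of the act.
Adding the 5 years base period to November 16, 2001 gives a deadline of November 16, 2006, before any tolling.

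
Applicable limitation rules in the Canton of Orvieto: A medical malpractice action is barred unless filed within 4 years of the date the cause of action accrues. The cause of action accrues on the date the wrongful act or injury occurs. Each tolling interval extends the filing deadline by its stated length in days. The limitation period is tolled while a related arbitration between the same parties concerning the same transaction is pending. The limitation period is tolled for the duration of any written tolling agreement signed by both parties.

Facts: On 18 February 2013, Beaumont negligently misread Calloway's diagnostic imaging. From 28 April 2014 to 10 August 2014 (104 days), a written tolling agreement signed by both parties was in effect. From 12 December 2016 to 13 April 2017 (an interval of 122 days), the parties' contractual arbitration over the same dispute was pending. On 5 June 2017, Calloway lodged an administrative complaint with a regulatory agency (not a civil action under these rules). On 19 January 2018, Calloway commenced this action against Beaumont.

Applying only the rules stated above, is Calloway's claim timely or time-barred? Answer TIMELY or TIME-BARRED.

The limitation period began to run on 18 February 2013.
The untolled deadline — 4 years after 18 February 2013 — is 18 February 2017.
The period was tolled for 104 days by the written tolling agreement (28 April 2014 to 10 August 2014), pushing the deadline to 2 June 2017.
Because the pending related arbitration ran from 12 December 2016 to 13 April 2017, the deadline is extended by 122 days to 2 October 2017.
The other events in the timeline have no effect on the limitation period under the stated rules.
Filing on 19 January 2018 missed the 2 October 2017 deadline — the action is time-barred.

TIME-BARRED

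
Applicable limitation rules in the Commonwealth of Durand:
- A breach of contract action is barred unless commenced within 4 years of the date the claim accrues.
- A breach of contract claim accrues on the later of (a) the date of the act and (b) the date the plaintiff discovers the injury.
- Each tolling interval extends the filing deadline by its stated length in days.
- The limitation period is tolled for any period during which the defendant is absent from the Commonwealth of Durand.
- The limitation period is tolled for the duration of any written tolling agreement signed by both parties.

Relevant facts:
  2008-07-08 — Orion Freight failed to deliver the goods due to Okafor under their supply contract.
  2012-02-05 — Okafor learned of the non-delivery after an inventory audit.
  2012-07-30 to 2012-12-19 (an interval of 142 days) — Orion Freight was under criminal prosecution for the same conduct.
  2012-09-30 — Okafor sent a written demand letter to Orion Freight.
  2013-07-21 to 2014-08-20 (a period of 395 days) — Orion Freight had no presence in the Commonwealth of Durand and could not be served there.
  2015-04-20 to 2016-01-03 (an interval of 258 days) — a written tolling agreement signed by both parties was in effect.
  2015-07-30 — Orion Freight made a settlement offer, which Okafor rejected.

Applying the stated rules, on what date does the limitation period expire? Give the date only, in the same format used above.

The claim accrued on 2012-02-05 — the later of the 2008-07-08 act and the 2012-02-05 discovery.
4 years from 2012-02-05 is 2016-02-05.
Because the defendant's absence from the jurisdiction ran from 2013-07-21 to 2014-08-20, the deadline is extended by 395 days to 2017-03-06.
The period was tolled for 258 days by the written tolling agreement (2015-04-20 to 2016-01-03), pushing the deadline to 2017-11-19.
No stated provision tolls the period for a criminal prosecution, so the interval from 2012-07-30 to 2012-12-19 has no effect on the deadline.
None of the other events listed affects the running of the period under the stated rules.

2017-11-19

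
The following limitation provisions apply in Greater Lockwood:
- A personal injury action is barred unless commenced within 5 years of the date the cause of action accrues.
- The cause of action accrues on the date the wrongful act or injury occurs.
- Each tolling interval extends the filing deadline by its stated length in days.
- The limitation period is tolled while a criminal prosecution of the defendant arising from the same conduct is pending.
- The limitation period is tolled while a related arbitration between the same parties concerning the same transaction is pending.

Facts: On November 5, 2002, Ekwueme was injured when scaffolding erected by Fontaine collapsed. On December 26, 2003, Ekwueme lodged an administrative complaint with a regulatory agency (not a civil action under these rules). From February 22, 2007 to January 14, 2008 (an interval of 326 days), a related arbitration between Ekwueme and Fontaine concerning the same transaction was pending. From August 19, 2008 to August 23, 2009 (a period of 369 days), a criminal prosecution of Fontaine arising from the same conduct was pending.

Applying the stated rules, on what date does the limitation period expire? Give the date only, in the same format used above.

The limitation period began to run on November 5, 2002.
5 years from November 5, 2002 is November 5, 2007.
Because the pending related arbitration ran from February 22, 2007 to January 14, 2008, the deadline is extended by 326 days to September 26, 2008.
The period was tolled for 369 days by the pending criminal prosecution (August 19, 2008 to August 23, 2009), pushing the deadline to September 30, 2009.
The other events in the timeline have no effect on the limitation period under the stated rules.

September 30, 2009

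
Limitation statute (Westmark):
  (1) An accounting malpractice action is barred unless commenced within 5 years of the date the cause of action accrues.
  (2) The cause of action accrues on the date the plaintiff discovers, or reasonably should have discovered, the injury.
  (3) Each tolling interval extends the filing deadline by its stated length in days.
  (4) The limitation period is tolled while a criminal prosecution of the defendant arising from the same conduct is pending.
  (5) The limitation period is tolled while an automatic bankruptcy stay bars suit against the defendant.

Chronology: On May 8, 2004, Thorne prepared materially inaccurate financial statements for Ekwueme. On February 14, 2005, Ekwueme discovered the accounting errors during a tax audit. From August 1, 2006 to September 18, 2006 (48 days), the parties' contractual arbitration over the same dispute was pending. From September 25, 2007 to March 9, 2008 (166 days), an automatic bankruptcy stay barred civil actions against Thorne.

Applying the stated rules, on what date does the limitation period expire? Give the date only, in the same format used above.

Under the discovery rule, the claim accrued on February 14, 2005, when Ekwueme discovered the injury — not on the May 8, 2004 date of the underlying act.
Adding the 5 years base period to February 14, 2005 gives a deadline of February 14, 2010, before any tolling.
The automatic bankruptcy stay from September 25, 2007 to March 9, 2008 tolled the period for 166 days, extending the deadline to July 30, 2010.
Although a pending arbitration ran from August 1, 2006 to September 18, 2006, the stated rules do not make that a tolling event, so it is disregarded.

July 30, 2010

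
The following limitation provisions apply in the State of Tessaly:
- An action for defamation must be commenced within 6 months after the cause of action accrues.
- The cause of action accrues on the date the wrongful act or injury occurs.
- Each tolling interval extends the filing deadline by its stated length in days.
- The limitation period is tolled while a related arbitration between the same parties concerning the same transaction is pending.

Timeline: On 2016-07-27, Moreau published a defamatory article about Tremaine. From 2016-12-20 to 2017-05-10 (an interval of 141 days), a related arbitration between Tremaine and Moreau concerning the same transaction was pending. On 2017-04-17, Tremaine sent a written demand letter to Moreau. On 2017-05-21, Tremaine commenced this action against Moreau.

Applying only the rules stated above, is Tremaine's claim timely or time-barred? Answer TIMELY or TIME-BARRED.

The cause of action accrued on 2016-07-27, the date of the act.
6 months from 2016-07-27 is 2017-01-27.
The pending related arbitration from 2016-12-20 to 2017-05-10 tolled the period for 141 days, extending the deadline to 2017-06-17.
The other events in the timeline have no effect on the limitation period under the stated rules.
Filing on 2017-05-21 beat the 2017-06-17 deadline — the action is timely.

TIMELY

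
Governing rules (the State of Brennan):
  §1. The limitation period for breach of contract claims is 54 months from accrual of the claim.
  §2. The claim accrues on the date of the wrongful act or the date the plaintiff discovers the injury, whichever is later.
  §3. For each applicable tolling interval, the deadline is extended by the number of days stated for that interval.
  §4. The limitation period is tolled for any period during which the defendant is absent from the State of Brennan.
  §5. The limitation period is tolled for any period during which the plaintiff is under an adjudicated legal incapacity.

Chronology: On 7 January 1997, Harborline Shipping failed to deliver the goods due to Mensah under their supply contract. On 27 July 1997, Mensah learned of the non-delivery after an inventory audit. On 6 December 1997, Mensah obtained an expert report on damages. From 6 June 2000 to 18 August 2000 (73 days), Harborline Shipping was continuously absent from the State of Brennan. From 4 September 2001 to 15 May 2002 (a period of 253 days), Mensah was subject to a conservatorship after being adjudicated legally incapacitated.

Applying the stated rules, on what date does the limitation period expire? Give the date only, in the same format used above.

Taking the later of the act (7 January 1997) and discovery (27 July 1997), the claim accrued on 27 July 1997.
The untolled deadline — 54 months after 27 July 1997 — is 27 January 2002.
The defendant's absence from the jurisdiction from 6 June 2000 to 18 August 2000 tolled the period for 73 days, extending the deadline to 10 April 2002.
The plaintiff's legal incapacity from 4 September 2001 to 15 May 2002 tolled the period for 253 days, extending the deadline to 19 December 2002.
None of the other events listed affects the running of the period under the stated rules.

19 December 2002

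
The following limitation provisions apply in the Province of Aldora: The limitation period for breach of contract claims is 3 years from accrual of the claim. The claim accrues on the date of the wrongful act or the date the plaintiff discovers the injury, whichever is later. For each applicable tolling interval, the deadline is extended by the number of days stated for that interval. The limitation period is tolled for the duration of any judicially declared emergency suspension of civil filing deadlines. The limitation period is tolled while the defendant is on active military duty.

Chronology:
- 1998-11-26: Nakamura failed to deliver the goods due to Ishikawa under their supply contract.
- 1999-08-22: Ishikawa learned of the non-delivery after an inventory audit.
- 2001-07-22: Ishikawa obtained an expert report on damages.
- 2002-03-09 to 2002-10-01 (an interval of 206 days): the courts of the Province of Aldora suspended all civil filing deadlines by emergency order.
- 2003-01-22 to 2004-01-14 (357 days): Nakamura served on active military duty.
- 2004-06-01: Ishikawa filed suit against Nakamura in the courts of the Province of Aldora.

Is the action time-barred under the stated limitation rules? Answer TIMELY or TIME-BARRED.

TIME-BARRED

Taking the later of the act (1998-11-26) and discovery (1999-08-22), the claim accrued on 1999-08-22.
3 years from 1999-08-22 is 2002-08-22.
Because the emergency suspension of filing deadlines ran from 2002-03-09 to 2002-10-01, the deadline is extended by 206 days to 2003-03-16.
The period was tolled for 357 days by the defendant's active military service (2003-01-22 to 2004-01-14), pushing the deadline to 2004-03-07.
The other events in the timeline have no effect on the limitation period under the stated rules.
The 2004-06-01 filing falls after the 2004-03-07 deadline; the claim is time-barred.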